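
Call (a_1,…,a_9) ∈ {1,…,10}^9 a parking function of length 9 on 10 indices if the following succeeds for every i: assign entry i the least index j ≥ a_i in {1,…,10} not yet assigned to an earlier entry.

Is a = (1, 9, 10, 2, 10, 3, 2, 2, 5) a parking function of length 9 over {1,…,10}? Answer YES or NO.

NO

Order a: b = (1, 2, 2, 2, 3, 5, 9, 10, 10).
  b_1=1 ≤ 2
  b_2=2 ≤ 3
  b_3=2 ≤ 4
  b_4=2 ≤ 5
  b_5=3 ≤ 6
  b_6=5 ≤ 7
  b_7=9 > 8
  fails at i=7 ⇒ NO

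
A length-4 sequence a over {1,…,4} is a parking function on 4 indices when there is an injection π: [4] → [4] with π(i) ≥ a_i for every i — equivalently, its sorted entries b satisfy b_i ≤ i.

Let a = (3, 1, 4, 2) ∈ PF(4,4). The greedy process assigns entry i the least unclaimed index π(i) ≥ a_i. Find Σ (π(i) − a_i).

Σπ = 10 ({1..4} each once); Σa = 3+1+4+2 = 10; disp = 10−10 = 0.

0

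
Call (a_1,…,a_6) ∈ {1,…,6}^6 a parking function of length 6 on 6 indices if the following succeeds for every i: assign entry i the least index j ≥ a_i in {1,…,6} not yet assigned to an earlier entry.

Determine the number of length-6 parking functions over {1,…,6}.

16807

|PF(6,6)| = 1·7^5 = 1×16807 = 16807 (Konheim–Weiss)
One tuple (4,3,4,1,2,1) → sorted (1,1,2,3,4,4): b_i ≤ i ∀i, a PF.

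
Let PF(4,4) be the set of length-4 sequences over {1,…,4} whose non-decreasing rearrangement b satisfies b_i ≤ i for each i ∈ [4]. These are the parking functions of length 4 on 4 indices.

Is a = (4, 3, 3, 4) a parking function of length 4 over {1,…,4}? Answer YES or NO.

NO

Order a: b = (3, 3, 4, 4).
  b_1=3 > 1
  fails at i=1 ⇒ NO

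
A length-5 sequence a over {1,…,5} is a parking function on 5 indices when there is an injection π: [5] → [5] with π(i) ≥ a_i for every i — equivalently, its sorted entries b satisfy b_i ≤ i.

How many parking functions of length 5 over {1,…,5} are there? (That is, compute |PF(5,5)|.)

1296

#PF = (6−5)·6^(5−1) = 1·1296 = 1296 [KW]
E.g. (4,2,2,4,1) → sorted (1,2,2,4,4): b_i ≤ i ∀i, a PF.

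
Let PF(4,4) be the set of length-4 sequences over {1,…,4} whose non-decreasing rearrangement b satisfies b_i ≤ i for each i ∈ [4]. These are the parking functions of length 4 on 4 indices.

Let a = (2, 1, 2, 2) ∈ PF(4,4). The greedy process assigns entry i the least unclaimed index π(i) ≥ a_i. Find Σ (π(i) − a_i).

Σπ = 4·5/2 = 10 (π permutes [4]); Σa = 2+1+2+2 = 7; disp = 10−7 = 3.

3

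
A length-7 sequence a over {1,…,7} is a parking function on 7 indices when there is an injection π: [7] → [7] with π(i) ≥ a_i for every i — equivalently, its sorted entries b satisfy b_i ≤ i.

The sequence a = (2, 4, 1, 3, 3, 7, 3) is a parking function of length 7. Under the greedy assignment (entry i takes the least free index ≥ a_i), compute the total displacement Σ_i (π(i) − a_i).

5

Σπ(i) = 1+…+7 = 28; Σa = 2+4+1+3+3+7+3 = 23; disp = 28−23 = 5.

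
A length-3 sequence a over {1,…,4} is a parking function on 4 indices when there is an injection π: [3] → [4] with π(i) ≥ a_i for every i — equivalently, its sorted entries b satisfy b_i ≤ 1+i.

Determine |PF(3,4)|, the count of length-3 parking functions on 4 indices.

50

|PF| = 2·5^2 = 2 · 25 = 50 (Konheim–Weiss)
Example (3,3,2) → sorted (2,3,3): b_i ≤ 1+i ∀i, a PF.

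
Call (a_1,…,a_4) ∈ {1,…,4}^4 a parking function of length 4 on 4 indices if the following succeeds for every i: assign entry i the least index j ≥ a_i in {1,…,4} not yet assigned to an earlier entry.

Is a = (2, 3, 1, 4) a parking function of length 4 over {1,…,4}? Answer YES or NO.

YES

Rearranged: b = (1, 2, 3, 4).
  b_1=1 ≤ 1
  b_2=2 ≤ 2
  b_3=3 ≤ 3
  b_4=4 ≤ 4
All bounds hold ⇒ YES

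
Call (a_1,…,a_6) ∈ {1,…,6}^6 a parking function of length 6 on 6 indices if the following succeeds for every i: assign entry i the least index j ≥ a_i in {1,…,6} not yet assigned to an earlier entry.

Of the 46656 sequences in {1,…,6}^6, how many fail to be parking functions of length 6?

|PF(6,6)| = 1·7^5 = 1·16807 = 16807 (Pollak)
One tuple (5,4,6,4,4,4) → sorted (4,4,4,4,5,6): b_1=4>1, not a PF.
So 46656 − 16807 = 29849 fail.

29849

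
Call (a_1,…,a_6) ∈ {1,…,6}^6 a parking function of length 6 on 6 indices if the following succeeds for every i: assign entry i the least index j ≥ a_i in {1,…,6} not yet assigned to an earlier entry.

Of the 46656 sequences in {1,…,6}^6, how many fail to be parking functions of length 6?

29849

Count = (7−6)·7^(6−1) = 1×16807 = 16807 (Pollak)
Check (2,5,6,6,4,1) → sorted (1,2,4,5,6,6): b_3=4>3, not a PF.
6^6 − 16807 = 46656 − 16807 = 29849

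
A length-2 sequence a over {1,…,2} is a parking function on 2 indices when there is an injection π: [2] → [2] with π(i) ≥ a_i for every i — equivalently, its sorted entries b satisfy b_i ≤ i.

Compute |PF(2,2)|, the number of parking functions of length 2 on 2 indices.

3

#PF = (2+1−2)·(2+1)^{2−1} = 1×3 = 3 (Pollak)
E.g. (1,1) → sorted (1,1): b_i ≤ i ∀i, a PF.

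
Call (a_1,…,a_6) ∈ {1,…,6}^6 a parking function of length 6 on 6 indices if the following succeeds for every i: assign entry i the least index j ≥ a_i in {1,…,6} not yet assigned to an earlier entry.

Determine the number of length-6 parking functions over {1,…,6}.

16807

Count = (6+1−6)·(6+1)^{6−1} = 1 · 16807 = 16807 (Pollak)
E.g. (3,4,1,5,1,4) → sorted (1,1,3,4,4,5): b_i ≤ i ∀i, a PF.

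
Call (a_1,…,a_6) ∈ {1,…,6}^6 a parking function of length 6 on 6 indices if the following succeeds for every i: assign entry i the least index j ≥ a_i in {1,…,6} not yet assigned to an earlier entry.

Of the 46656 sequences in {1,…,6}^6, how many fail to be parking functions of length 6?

#PF = (6+1−6)·(6+1)^{6−1} = 1 · 16807 = 16807 [KW]
Example (3,4,3,6,6,3) → sorted (3,3,3,4,6,6): b_1=3>1, not a PF.
6^6 − 16807 = 46656 − 16807 = 29849

29849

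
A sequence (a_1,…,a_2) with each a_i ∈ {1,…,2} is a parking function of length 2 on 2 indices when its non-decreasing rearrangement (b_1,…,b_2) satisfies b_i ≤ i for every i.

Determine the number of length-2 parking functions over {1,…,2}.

3

|PF| = (2−2+1)·(2+1)^(2−1) = 1×3 = 3 (Konheim–Weiss)
One tuple (2,1) → sorted (1,2): b_i ≤ i ∀i, a PF.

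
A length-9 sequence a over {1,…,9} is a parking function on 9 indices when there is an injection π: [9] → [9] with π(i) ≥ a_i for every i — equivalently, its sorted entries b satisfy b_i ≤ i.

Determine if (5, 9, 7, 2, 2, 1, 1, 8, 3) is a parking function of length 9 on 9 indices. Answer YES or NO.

Order a: b = (1, 1, 2, 2, 3, 5, 7, 8, 9).
  b_1=1 ≤ 1
  b_2=1 ≤ 2
  b_3=2 ≤ 3
  b_4=2 ≤ 4
  b_5=3 ≤ 5
  b_6=5 ≤ 6
  b_7=7 ≤ 7
  b_8=8 ≤ 8
  b_9=9 ≤ 9
All bounds hold ⇒ YES

YES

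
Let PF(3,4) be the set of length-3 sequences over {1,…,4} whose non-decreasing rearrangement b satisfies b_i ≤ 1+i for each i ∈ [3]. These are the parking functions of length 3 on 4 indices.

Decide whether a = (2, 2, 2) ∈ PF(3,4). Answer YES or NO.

YES

Rearranged: b = (2, 2, 2).
  b_1=2 ≤ 2
  b_2=2 ≤ 3
  b_3=2 ≤ 4
All bounds hold ⇒ YES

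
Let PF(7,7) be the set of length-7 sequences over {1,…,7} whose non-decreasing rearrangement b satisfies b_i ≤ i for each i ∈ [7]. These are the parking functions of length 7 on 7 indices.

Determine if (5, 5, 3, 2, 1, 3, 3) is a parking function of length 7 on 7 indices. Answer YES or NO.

YES

Order a: b = (1, 2, 3, 3, 3, 5, 5).
  b_1=1 ≤ 1
  b_2=2 ≤ 2
  b_3=3 ≤ 3
  b_4=3 ≤ 4
  b_5=3 ≤ 5
  b_6=5 ≤ 6
  b_7=5 ≤ 7
All bounds hold ⇒ YES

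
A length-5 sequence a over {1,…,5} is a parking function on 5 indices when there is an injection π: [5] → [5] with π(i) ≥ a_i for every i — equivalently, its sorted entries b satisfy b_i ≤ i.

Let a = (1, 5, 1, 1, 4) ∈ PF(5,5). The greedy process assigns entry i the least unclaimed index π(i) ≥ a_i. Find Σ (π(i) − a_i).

3

Σπ = 15 ({1..5} each once); Σa = 1+5+1+1+4 = 12; disp = 15−12 = 3.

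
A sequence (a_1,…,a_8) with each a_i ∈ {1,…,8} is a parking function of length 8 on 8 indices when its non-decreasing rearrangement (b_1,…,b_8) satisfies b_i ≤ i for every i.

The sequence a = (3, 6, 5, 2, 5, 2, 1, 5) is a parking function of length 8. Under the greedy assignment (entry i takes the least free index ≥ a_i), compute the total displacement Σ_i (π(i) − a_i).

Σπ(i) = 1+…+8 = 36; Σa = 3+6+5+2+5+2+1+5 = 29; disp = 36−29 = 7.

7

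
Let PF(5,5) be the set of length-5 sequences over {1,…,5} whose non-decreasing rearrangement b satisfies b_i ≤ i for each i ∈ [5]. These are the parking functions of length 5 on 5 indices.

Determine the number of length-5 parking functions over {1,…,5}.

|PF| = (6−5)·6^(5−1) = 1 · 1296 = 1296 [KW]
Example (1,2,3,4,1) → sorted (1,1,2,3,4): b_i ≤ i ∀i, a PF.

1296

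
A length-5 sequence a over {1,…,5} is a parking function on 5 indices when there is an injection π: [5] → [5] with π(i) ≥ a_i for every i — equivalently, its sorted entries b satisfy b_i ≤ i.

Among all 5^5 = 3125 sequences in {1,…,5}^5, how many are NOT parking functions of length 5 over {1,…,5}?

#PF = (5−5+1)·(5+1)^(5−1) = 1 · 1296 = 1296 (Pollak)
E.g. (4,5,2,5,3) → sorted (2,3,4,5,5): b_1=2>1, not a PF.
5^5 − 1296 = 3125 − 1296 = 1829

1829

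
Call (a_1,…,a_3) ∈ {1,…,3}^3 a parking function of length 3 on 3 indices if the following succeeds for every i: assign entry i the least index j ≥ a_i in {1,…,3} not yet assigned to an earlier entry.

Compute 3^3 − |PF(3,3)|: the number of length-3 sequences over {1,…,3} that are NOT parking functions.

11

#PF = 1·4^2 = 1·16 = 16 (Konheim–Weiss)
Check (3,2,3) → sorted (2,3,3): b_1=2>1, not a PF.
3^3 − 16 = 27 − 16 = 11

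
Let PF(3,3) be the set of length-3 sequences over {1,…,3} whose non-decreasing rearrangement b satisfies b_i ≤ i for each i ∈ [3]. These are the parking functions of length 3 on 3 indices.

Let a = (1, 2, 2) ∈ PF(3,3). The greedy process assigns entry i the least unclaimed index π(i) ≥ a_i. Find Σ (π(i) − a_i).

Σπ = 6 ({1..3} each once); Σa = 1+2+2 = 5; disp = 6−5 = 1.

1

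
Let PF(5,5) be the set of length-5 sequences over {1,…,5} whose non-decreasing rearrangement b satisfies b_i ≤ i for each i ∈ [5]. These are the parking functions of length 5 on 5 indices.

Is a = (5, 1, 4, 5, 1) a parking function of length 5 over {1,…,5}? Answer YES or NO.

NO

Rearranged: b = (1, 1, 4, 5, 5).
  b_1=1 ≤ 1
  b_2=1 ≤ 2
  b_3=4 > 3
  fails at i=3 ⇒ NO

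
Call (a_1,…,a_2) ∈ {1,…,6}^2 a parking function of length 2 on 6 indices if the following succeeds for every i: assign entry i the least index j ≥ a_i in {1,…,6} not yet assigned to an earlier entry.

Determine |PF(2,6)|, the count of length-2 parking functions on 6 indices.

35

#PF = (7−2)·7^(2−1) = 5×7 = 35 [KW]
Check (4,6) → sorted (4,6): b_i ≤ 4+i ∀i, a PF.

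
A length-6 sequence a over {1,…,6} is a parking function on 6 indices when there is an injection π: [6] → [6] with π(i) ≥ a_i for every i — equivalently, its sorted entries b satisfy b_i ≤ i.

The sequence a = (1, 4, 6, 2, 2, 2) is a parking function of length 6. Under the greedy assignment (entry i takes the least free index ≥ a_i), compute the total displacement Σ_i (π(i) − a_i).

4

Σπ = 21 ({1..6} each once); Σa = 1+4+6+2+2+2 = 17; disp = 21−17 = 4.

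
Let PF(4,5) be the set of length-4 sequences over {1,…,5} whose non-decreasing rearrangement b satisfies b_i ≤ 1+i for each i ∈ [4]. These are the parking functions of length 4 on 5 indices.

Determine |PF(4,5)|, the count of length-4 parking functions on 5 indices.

432

|PF(4,5)| = (5−4+1)·(5+1)^(4−1) = 2 · 216 = 432 [KW]
Check (2,2,4,1) → sorted (1,2,2,4): b_i ≤ 1+i ∀i, a PF.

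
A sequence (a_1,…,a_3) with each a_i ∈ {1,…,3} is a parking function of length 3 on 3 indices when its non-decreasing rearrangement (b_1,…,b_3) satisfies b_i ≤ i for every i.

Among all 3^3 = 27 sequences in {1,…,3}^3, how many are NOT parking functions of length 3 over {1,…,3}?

|PF(3,3)| = (3−3+1)·(3+1)^(3−1) = 1×16 = 16 (Konheim–Weiss)
Example (2,3,2) → sorted (2,2,3): b_1=2>1, not a PF.
Total 27; non-PF = 27−16 = 11

11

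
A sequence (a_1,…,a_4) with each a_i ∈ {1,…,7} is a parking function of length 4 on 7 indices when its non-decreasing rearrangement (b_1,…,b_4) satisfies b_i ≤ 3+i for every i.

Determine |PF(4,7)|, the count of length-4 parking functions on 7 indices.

2048

Count = 4·8^3 = 4×512 = 2048 (Konheim–Weiss)
Example (1,3,3,4) → sorted (1,3,3,4): b_i ≤ 3+i ∀i, a PF.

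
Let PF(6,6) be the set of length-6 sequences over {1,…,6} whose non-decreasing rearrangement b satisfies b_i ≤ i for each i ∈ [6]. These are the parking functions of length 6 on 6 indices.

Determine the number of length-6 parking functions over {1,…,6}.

16807

#PF = (6−6+1)·(6+1)^(6−1) = 1 · 16807 = 16807 [KW]
One tuple (3,4,3,1,4,1) → sorted (1,1,3,3,4,4): b_i ≤ i ∀i, a PF.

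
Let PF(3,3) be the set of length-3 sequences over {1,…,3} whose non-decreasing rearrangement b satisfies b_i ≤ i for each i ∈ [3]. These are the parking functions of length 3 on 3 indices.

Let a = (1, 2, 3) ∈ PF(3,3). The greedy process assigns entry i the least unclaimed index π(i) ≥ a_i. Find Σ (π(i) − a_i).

Σπ = 6 ({1..3} each once); Σa = 1+2+3 = 6; disp = 6−6 = 0.

0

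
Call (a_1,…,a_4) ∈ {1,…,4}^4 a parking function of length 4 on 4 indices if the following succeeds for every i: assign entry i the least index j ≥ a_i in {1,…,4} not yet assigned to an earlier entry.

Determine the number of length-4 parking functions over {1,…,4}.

Count = (5−4)·5^(4−1) = 1·125 = 125 (Konheim–Weiss)
Example (3,1,1,2) → sorted (1,1,2,3): b_i ≤ i ∀i, a PF.

125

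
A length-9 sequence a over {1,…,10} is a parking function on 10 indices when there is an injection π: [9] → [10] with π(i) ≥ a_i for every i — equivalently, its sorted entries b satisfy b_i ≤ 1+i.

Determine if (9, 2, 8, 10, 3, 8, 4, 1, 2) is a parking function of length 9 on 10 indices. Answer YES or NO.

NO

Order a: b = (1, 2, 2, 3, 4, 8, 8, 9, 10).
  b_1=1 ≤ 2
  b_2=2 ≤ 3
  b_3=2 ≤ 4
  b_4=3 ≤ 5
  b_5=4 ≤ 6
  b_6=8 > 7
  fails at i=6 ⇒ NO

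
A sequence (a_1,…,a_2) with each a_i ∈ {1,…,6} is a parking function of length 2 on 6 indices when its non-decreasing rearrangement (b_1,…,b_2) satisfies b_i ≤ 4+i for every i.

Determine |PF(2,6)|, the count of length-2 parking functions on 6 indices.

|PF(2,6)| = (7−2)·7^(2−1) = 5×7 = 35 (Pollak)
Check (5,1) → sorted (1,5): b_i ≤ 4+i ∀i, a PF.

35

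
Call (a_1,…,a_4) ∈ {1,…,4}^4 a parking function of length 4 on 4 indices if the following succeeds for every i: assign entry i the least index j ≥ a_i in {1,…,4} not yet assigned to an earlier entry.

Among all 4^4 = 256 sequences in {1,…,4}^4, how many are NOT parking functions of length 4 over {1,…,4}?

131

|PF| = 1·5^3 = 1 · 125 = 125 [KW]
E.g. (2,4,3,4) → sorted (2,3,4,4): b_1=2>1, not a PF.
So 256 − 125 = 131 fail.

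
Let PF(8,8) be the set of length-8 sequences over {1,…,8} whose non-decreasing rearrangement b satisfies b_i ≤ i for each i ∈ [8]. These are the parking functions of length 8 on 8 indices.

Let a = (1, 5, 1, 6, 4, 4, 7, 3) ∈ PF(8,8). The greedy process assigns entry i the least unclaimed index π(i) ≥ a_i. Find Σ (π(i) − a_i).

5

Σπ = 8·9/2 = 36 (π permutes [8]); Σa = 1+5+1+6+4+4+7+3 = 31; disp = 36−31 = 5.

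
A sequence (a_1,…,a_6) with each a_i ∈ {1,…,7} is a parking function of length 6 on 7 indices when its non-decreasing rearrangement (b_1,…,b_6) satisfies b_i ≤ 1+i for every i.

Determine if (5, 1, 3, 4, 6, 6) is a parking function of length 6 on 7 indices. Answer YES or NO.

YES

Order a: b = (1, 3, 4, 5, 6, 6).
  b_1=1 ≤ 2
  b_2=3 ≤ 3
  b_3=4 ≤ 4
  b_4=5 ≤ 5
  b_5=6 ≤ 6
  b_6=6 ≤ 7
All bounds hold ⇒ YES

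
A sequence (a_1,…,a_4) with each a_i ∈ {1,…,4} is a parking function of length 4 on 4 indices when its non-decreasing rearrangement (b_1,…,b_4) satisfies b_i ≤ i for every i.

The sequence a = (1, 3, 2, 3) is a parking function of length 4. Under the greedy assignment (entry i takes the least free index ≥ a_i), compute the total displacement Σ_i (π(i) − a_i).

1

Σπ = 10 ({1..4} each once); Σa = 1+3+2+3 = 9; disp = 10−9 = 1.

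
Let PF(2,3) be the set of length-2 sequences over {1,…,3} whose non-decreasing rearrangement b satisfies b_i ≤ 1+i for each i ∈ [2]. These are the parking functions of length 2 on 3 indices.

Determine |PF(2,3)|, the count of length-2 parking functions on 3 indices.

Count = (3−2+1)·(3+1)^(2−1) = 2 · 4 = 8
One tuple (2,1) → sorted (1,2): b_i ≤ 1+i ∀i, a PF.

8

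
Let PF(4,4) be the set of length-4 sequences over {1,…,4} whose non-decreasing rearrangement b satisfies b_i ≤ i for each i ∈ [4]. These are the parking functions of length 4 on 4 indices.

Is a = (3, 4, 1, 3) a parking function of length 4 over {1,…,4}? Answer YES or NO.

NO

Sorted: b = (1, 3, 3, 4).
  b_1=1 ≤ 1
  b_2=3 > 2
  fails at i=2 ⇒ NO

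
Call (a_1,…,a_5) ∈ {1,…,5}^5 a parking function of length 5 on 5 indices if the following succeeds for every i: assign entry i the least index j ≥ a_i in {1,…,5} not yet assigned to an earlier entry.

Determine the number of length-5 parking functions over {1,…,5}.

1296

Count = (6−5)·6^(5−1) = 1·1296 = 1296 (Konheim–Weiss)
Example (3,2,5,3,1) → sorted (1,2,3,3,5): b_i ≤ i ∀i, a PF.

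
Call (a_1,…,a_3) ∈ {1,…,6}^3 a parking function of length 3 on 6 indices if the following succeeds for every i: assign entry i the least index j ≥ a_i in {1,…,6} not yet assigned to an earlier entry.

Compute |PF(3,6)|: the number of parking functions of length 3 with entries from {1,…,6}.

196

#PF = (6+1−3)·(6+1)^{3−1} = 4·49 = 196 (Pollak)
Check (5,6,4) → sorted (4,5,6): b_i ≤ 3+i ∀i, a PF.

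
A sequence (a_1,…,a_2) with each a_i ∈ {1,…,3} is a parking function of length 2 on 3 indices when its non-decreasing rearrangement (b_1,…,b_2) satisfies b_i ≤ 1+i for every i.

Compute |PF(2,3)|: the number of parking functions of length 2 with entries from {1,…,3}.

|PF(2,3)| = 2·4^1 = 2 · 4 = 8 (Pollak)
One tuple (1,2) → sorted (1,2): b_i ≤ 1+i ∀i, a PF.

8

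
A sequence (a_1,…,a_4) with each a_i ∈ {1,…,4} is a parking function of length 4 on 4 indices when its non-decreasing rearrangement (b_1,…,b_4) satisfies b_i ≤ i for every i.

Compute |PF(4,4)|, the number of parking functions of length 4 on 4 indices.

#PF = (4+1−4)·(4+1)^{4−1} = 1 · 125 = 125
Check (3,4,2,1) → sorted (1,2,3,4): b_i ≤ i ∀i, a PF.

125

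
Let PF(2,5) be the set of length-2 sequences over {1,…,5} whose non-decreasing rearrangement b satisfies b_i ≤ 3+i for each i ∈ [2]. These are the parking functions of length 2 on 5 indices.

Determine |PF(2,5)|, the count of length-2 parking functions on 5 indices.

24

#PF = (6−2)·6^(2−1) = 4 · 6 = 24 [KW]
Check (2,3) → sorted (2,3): b_i ≤ 3+i ∀i, a PF.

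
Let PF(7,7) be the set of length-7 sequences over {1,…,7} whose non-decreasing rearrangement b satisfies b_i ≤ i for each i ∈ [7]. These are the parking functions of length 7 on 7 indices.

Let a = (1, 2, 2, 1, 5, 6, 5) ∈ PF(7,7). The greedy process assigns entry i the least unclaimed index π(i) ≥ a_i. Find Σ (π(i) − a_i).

Σπ = 7·8/2 = 28 (π permutes [7]); Σa = 1+2+2+1+5+6+5 = 22; disp = 28−22 = 6.

6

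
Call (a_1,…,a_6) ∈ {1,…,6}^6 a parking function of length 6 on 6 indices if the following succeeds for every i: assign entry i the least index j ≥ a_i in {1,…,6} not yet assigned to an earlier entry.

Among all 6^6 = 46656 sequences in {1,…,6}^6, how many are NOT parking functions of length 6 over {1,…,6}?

29849

|PF(6,6)| = (6+1−6)·(6+1)^{6−1} = 1×16807 = 16807 (Konheim–Weiss)
Example (6,4,1,6,5,6) → sorted (1,4,5,6,6,6): b_2=4>2, not a PF.
So 46656 − 16807 = 29849 fail.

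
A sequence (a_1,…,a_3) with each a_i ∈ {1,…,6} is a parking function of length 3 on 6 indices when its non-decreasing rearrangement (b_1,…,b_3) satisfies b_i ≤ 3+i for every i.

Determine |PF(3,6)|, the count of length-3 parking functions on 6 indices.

#PF = (6−3+1)·(6+1)^(3−1) = 4 · 49 = 196 [KW]
Check (4,3,5) → sorted (3,4,5): b_i ≤ 3+i ∀i, a PF.

196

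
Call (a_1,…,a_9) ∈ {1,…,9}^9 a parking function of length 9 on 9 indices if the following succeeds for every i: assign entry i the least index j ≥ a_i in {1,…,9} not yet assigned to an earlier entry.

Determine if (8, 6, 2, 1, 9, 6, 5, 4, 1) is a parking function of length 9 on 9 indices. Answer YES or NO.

YES

Sorted: b = (1, 1, 2, 4, 5, 6, 6, 8, 9).
  b_1=1 ≤ 1
  b_2=1 ≤ 2
  b_3=2 ≤ 3
  b_4=4 ≤ 4
  b_5=5 ≤ 5
  b_6=6 ≤ 6
  b_7=6 ≤ 7
  b_8=8 ≤ 8
  b_9=9 ≤ 9
All bounds hold ⇒ YES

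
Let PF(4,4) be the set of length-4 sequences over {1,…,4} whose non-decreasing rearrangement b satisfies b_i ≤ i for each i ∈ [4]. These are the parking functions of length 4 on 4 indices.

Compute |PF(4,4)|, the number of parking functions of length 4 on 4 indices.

125

|PF| = (4+1−4)·(4+1)^{4−1} = 1 · 125 = 125
E.g. (3,1,1,4) → sorted (1,1,3,4): b_i ≤ i ∀i, a PF.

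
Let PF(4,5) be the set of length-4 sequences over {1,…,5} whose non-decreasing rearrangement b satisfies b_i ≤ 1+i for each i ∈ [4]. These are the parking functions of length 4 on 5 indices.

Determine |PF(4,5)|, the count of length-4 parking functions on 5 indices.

432

Count = 2·6^3 = 2·216 = 432
E.g. (1,5,1,1) → sorted (1,1,1,5): b_i ≤ 1+i ∀i, a PF.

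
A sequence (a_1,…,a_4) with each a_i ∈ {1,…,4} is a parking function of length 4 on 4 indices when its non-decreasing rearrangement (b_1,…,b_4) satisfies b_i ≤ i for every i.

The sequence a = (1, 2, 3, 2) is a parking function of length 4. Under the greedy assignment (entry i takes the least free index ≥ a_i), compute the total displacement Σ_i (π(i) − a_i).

Σπ = 4·5/2 = 10 (π permutes [4]); Σa = 1+2+3+2 = 8; disp = 10−8 = 2.

2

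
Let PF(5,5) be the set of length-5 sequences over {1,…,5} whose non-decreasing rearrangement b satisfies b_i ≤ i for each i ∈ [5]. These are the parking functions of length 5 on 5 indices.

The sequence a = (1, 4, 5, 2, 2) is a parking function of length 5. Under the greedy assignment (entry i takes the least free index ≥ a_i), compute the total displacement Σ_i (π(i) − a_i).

Σπ = 5·6/2 = 15 (π permutes [5]); Σa = 1+4+5+2+2 = 14; disp = 15−14 = 1.

1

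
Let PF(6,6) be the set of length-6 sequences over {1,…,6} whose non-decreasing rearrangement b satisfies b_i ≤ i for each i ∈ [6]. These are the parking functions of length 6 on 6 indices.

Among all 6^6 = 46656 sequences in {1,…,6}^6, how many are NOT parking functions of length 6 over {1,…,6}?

29849

|PF| = (7−6)·7^(6−1) = 1·16807 = 16807
Example (5,6,1,5,5,4) → sorted (1,4,5,5,5,6): b_2=4>2, not a PF.
Total 46656; non-PF = 46656−16807 = 29849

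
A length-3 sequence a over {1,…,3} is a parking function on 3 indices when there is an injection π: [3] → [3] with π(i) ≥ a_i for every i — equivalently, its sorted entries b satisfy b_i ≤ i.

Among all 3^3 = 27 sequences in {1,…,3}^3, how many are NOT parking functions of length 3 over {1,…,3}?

#PF = (3−3+1)·(3+1)^(3−1) = 1·16 = 16
Check (2,3,3) → sorted (2,3,3): b_1=2>1, not a PF.
3^3 − 16 = 27 − 16 = 11

11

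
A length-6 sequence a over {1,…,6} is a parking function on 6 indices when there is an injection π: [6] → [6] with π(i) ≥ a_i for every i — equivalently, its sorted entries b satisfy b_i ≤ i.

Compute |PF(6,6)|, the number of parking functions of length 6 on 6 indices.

16807

#PF = (6−6+1)·(6+1)^(6−1) = 1×16807 = 16807 [KW]
One tuple (3,3,6,1,2,5) → sorted (1,2,3,3,5,6): b_i ≤ i ∀i, a PF.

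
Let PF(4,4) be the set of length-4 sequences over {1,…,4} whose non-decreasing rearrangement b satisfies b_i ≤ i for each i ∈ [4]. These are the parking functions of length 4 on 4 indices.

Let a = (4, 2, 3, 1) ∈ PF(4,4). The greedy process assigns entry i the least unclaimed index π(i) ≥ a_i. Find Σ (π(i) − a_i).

0

Σπ = 4·5/2 = 10 (π permutes [4]); Σa = 4+2+3+1 = 10; disp = 10−10 = 0.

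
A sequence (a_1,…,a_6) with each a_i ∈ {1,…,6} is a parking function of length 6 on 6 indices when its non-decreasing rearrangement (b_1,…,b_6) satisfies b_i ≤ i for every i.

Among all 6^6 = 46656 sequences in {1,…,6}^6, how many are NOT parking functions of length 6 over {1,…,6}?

29849

Count = (6−6+1)·(6+1)^(6−1) = 1·16807 = 16807
Check (5,4,4,4,3,5) → sorted (3,4,4,4,5,5): b_1=3>1, not a PF.
6^6 − 16807 = 46656 − 16807 = 29849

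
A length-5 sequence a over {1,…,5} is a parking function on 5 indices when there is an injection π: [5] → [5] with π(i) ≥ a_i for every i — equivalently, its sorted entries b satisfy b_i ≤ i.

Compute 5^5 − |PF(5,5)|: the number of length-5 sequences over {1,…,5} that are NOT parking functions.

1829

#PF = (5−5+1)·(5+1)^(5−1) = 1 · 1296 = 1296 (Konheim–Weiss)
Check (5,1,5,1,5) → sorted (1,1,5,5,5): b_3=5>3, not a PF.
So 3125 − 1296 = 1829 fail.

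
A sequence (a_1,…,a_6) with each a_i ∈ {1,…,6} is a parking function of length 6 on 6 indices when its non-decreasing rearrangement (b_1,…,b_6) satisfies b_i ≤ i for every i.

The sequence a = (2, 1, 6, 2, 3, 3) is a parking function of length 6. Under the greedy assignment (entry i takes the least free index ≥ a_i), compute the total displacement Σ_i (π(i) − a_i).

4

Σπ = 6·7/2 = 21 (π permutes [6]); Σa = 2+1+6+2+3+3 = 17; disp = 21−17 = 4.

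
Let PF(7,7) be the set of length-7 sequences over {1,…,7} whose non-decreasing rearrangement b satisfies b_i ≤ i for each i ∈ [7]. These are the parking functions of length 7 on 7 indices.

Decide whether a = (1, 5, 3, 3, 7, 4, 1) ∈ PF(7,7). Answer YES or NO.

YES

Order a: b = (1, 1, 3, 3, 4, 5, 7).
  b_1=1 ≤ 1
  b_2=1 ≤ 2
  b_3=3 ≤ 3
  b_4=3 ≤ 4
  b_5=4 ≤ 5
  b_6=5 ≤ 6
  b_7=7 ≤ 7
All bounds hold ⇒ YES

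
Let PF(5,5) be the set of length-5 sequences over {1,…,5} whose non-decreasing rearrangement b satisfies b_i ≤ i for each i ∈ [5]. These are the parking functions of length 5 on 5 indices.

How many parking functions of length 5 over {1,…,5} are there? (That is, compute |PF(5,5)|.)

1296

#PF = (5+1−5)·(5+1)^{5−1} = 1·1296 = 1296 [KW]
Check (4,2,4,3,1) → sorted (1,2,3,4,4): b_i ≤ i ∀i, a PF.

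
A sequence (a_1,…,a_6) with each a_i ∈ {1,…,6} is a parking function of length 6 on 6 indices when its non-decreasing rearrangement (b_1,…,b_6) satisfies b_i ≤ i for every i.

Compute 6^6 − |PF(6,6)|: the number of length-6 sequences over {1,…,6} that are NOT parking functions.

#PF = (6−6+1)·(6+1)^(6−1) = 1 · 16807 = 16807 (Konheim–Weiss)
One tuple (5,3,5,6,6,6) → sorted (3,5,5,6,6,6): b_1=3>1, not a PF.
So 46656 − 16807 = 29849 fail.

29849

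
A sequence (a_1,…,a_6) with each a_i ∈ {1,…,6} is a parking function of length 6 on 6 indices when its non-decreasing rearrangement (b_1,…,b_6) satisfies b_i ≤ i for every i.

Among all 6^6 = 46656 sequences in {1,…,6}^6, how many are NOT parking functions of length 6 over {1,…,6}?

|PF| = (7−6)·7^(6−1) = 1·16807 = 16807
Check (4,4,4,6,2,4) → sorted (2,4,4,4,4,6): b_1=2>1, not a PF.
Total 46656; non-PF = 46656−16807 = 29849

29849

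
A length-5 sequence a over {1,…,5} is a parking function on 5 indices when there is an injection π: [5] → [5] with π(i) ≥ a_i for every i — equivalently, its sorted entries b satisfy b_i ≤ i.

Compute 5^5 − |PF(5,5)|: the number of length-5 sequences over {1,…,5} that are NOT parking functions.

#PF = (5−5+1)·(5+1)^(5−1) = 1 · 1296 = 1296 (Konheim–Weiss)
E.g. (1,3,5,4,4) → sorted (1,3,4,4,5): b_2=3>2, not a PF.
So 3125 − 1296 = 1829 fail.

1829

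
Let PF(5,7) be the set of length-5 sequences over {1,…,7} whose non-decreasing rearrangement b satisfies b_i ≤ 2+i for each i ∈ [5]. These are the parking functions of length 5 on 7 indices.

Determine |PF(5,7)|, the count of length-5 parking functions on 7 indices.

|PF(5,7)| = 3·8^4 = 3 · 4096 = 12288 [KW]
E.g. (2,1,6,4,3) → sorted (1,2,3,4,6): b_i ≤ 2+i ∀i, a PF.

12288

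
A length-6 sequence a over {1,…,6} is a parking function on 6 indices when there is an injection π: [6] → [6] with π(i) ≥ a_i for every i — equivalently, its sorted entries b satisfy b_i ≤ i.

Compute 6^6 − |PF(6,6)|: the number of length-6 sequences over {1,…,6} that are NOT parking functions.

29849

Count = (6−6+1)·(6+1)^(6−1) = 1×16807 = 16807 (Konheim–Weiss)
Example (4,2,5,6,5,5) → sorted (2,4,5,5,5,6): b_1=2>1, not a PF.
Total 46656; non-PF = 46656−16807 = 29849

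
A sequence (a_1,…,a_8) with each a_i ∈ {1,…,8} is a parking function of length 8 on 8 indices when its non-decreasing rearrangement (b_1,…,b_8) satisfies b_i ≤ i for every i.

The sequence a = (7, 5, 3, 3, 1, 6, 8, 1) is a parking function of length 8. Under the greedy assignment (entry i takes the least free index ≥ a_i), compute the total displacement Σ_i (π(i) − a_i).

Σπ = 8·9/2 = 36 (π permutes [8]); Σa = 7+5+3+3+1+6+8+1 = 34; disp = 36−34 = 2.

2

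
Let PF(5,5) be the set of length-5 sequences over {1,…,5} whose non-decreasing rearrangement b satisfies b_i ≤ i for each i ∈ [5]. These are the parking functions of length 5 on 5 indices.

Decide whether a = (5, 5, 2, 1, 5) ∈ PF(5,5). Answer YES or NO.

Rearranged: b = (1, 2, 5, 5, 5).
  b_1=1 ≤ 1
  b_2=2 ≤ 2
  b_3=5 > 3
  fails at i=3 ⇒ NO

NO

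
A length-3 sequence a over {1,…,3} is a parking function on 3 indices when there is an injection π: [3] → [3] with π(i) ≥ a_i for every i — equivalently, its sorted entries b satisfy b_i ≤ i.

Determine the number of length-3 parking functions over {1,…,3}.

16

#PF = (3+1−3)·(3+1)^{3−1} = 1·16 = 16 (Pollak)
One tuple (1,3,2) → sorted (1,2,3): b_i ≤ i ∀i, a PF.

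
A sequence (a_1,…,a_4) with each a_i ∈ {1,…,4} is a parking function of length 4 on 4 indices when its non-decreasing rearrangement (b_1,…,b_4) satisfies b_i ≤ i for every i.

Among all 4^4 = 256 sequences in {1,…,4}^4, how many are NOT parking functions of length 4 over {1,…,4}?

#PF = (5−4)·5^(4−1) = 1 · 125 = 125 (Pollak)
E.g. (4,2,4,2) → sorted (2,2,4,4): b_1=2>1, not a PF.
4^4 − 125 = 256 − 125 = 131

131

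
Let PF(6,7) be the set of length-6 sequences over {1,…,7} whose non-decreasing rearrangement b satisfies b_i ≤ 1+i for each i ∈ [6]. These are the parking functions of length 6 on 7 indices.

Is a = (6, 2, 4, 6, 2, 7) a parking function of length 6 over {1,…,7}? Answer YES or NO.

Rearranged: b = (2, 2, 4, 6, 6, 7).
  b_1=2 ≤ 2
  b_2=2 ≤ 3
  b_3=4 ≤ 4
  b_4=6 > 5
  fails at i=4 ⇒ NO

NO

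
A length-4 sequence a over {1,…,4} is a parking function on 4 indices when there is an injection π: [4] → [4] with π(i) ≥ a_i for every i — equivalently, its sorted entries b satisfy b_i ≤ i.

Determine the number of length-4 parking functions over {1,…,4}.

|PF| = (4−4+1)·(4+1)^(4−1) = 1×125 = 125 (Pollak)
Check (4,1,1,1) → sorted (1,1,1,4): b_i ≤ i ∀i, a PF.

125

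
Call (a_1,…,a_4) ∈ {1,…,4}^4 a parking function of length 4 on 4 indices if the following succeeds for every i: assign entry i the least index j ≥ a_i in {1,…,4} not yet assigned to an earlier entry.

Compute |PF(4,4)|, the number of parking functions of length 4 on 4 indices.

125

|PF(4,4)| = 1·5^3 = 1 · 125 = 125 [KW]
One tuple (1,2,3,2) → sorted (1,2,2,3): b_i ≤ i ∀i, a PF.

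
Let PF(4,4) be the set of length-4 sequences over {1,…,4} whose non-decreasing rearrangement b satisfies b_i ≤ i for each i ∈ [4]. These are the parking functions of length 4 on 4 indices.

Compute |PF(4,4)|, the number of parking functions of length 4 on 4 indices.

|PF(4,4)| = (5−4)·5^(4−1) = 1·125 = 125 [KW]
E.g. (3,2,1,2) → sorted (1,2,2,3): b_i ≤ i ∀i, a PF.

125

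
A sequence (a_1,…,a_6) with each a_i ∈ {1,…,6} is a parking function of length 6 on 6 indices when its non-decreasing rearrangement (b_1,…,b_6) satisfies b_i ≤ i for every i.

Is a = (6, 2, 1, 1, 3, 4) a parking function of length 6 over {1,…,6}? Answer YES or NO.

YES

Order a: b = (1, 1, 2, 3, 4, 6).
  b_1=1 ≤ 1
  b_2=1 ≤ 2
  b_3=2 ≤ 3
  b_4=3 ≤ 4
  b_5=4 ≤ 5
  b_6=6 ≤ 6
All bounds hold ⇒ YES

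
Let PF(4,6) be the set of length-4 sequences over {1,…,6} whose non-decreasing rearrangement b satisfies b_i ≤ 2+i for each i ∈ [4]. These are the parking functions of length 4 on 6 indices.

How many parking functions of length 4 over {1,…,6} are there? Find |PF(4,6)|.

1029

|PF| = (6−4+1)·(6+1)^(4−1) = 3×343 = 1029 [KW]
E.g. (1,3,2,5) → sorted (1,2,3,5): b_i ≤ 2+i ∀i, a PF.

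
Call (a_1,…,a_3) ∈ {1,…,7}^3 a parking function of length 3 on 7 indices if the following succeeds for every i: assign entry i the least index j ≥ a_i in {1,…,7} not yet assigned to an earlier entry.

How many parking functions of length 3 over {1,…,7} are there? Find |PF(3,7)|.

#PF = (7−3+1)·(7+1)^(3−1) = 5 · 64 = 320 [KW]
One tuple (6,4,6) → sorted (4,6,6): b_i ≤ 4+i ∀i, a PF.

320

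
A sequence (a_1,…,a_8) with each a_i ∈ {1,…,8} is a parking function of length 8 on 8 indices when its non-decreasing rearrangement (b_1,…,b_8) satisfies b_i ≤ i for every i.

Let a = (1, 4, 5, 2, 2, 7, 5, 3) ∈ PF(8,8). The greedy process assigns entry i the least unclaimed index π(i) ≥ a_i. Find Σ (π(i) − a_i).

Σπ(i) = 1+…+8 = 36; Σa = 1+4+5+2+2+7+5+3 = 29; disp = 36−29 = 7.

7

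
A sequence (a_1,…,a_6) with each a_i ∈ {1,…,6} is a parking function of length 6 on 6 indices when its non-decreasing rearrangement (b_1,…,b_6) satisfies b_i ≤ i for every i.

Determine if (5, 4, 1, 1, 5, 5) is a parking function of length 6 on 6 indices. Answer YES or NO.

Order a: b = (1, 1, 4, 5, 5, 5).
  b_1=1 ≤ 1
  b_2=1 ≤ 2
  b_3=4 > 3
  fails at i=3 ⇒ NO

NO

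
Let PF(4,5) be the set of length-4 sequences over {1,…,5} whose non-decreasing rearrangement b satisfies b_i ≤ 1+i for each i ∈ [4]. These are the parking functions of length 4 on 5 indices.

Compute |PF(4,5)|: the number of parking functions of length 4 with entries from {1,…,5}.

#PF = (5−4+1)·(5+1)^(4−1) = 2 · 216 = 432 (Konheim–Weiss)
E.g. (5,4,2,2) → sorted (2,2,4,5): b_i ≤ 1+i ∀i, a PF.

432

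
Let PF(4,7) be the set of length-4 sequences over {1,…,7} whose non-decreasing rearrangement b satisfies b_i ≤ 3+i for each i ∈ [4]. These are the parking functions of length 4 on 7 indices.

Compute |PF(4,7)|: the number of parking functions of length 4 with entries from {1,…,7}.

|PF| = (7+1−4)·(7+1)^{4−1} = 4 · 512 = 2048 [KW]
Example (1,1,6,7) → sorted (1,1,6,7): b_i ≤ 3+i ∀i, a PF.

2048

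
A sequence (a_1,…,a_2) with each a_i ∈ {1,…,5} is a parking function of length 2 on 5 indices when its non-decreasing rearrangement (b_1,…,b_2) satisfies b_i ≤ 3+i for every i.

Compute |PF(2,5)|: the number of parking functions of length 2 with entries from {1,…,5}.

|PF(2,5)| = (6−2)·6^(2−1) = 4×6 = 24 (Pollak)
One tuple (2,2) → sorted (2,2): b_i ≤ 3+i ∀i, a PF.

24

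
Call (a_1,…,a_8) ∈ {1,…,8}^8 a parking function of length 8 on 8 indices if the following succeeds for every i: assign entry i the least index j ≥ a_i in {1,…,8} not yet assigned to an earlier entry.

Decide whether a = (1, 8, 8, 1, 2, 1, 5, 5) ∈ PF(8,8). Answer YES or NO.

NO

Sorted: b = (1, 1, 1, 2, 5, 5, 8, 8).
  b_1=1 ≤ 1
  b_2=1 ≤ 2
  b_3=1 ≤ 3
  b_4=2 ≤ 4
  b_5=5 ≤ 5
  b_6=5 ≤ 6
  b_7=8 > 7
  fails at i=7 ⇒ NO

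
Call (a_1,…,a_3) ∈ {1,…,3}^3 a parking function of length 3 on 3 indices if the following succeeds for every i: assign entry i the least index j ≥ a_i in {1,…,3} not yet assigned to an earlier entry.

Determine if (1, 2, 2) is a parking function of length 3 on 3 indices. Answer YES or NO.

YES

Rearranged: b = (1, 2, 2).
  b_1=1 ≤ 1
  b_2=2 ≤ 2
  b_3=2 ≤ 3
All bounds hold ⇒ YES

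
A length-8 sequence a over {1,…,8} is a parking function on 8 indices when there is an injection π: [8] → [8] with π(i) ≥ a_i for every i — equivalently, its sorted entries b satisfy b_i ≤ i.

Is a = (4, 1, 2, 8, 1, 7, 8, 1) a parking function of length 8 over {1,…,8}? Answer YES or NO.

Sorted: b = (1, 1, 1, 2, 4, 7, 8, 8).
  b_1=1 ≤ 1
  b_2=1 ≤ 2
  b_3=1 ≤ 3
  b_4=2 ≤ 4
  b_5=4 ≤ 5
  b_6=7 > 6
  fails at i=6 ⇒ NO

NO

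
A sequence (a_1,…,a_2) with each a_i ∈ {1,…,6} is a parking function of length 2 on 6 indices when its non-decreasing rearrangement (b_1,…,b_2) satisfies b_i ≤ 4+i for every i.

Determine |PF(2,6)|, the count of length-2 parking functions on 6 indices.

35

#PF = (6−2+1)·(6+1)^(2−1) = 5×7 = 35
Example (6,2) → sorted (2,6): b_i ≤ 4+i ∀i, a PF.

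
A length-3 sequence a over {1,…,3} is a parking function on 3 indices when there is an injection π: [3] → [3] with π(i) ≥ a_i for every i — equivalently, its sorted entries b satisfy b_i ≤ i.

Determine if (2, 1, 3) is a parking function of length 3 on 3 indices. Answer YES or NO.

YES

Sorted: b = (1, 2, 3).
  b_1=1 ≤ 1
  b_2=2 ≤ 2
  b_3=3 ≤ 3
All bounds hold ⇒ YES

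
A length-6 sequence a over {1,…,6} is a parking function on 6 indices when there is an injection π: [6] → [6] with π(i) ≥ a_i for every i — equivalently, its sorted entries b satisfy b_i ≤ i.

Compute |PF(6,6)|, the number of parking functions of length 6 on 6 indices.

16807

|PF(6,6)| = (6−6+1)·(6+1)^(6−1) = 1×16807 = 16807 (Konheim–Weiss)
One tuple (6,3,3,1,4,2) → sorted (1,2,3,3,4,6): b_i ≤ i ∀i, a PF.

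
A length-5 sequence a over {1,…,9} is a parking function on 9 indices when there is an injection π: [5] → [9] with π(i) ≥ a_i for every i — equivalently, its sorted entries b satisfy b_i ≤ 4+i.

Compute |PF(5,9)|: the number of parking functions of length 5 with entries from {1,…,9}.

#PF = (10−5)·10^(5−1) = 5·10000 = 50000
Check (3,5,4,8,3) → sorted (3,3,4,5,8): b_i ≤ 4+i ∀i, a PF.

50000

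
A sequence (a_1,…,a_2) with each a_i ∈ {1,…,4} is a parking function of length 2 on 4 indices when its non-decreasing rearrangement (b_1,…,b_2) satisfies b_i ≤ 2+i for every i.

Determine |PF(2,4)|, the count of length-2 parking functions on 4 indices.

15

Count = 3·5^1 = 3 · 5 = 15
Example (4,1) → sorted (1,4): b_i ≤ 2+i ∀i, a PF.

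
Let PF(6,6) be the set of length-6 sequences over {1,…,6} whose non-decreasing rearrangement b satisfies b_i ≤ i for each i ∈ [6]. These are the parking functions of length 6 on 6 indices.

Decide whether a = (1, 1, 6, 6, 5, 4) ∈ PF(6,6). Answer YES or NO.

NO

Rearranged: b = (1, 1, 4, 5, 6, 6).
  b_1=1 ≤ 1
  b_2=1 ≤ 2
  b_3=4 > 3
  fails at i=3 ⇒ NO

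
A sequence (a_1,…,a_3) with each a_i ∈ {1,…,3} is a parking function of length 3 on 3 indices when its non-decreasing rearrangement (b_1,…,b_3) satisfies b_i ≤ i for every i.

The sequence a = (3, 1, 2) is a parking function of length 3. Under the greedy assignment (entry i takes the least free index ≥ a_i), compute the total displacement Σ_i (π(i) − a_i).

Σπ(i) = 1+…+3 = 6; Σa = 3+1+2 = 6; disp = 6−6 = 0.

0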